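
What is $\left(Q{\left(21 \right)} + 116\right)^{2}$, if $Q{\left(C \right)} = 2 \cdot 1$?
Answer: $13924$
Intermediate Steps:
$Q{\left(C \right)} = 2$
$\left(Q{\left(21 \right)} + 116\right)^{2} = \left(2 + 116\right)^{2} = 118^{2} = 13924$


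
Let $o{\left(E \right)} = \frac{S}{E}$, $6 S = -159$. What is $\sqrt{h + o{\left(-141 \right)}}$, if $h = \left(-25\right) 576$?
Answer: $\frac{i \sqrt{1145130654}}{282} \approx 120.0 i$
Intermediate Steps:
$S = - \frac{53}{2}$ ($S = \frac{1}{6} \left(-159\right) = - \frac{53}{2} \approx -26.5$)
$h = -14400$
$o{\left(E \right)} = - \frac{53}{2 E}$
$\sqrt{h + o{\left(-141 \right)}} = \sqrt{-14400 - \frac{53}{2 \left(-141\right)}} = \sqrt{-14400 - - \frac{53}{282}} = \sqrt{-14400 + \frac{53}{282}} = \sqrt{- \frac{4060747}{282}} = \frac{i \sqrt{1145130654}}{282}$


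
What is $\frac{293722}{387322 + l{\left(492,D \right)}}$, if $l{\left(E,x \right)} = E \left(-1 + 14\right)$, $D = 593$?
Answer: $\frac{11297}{15143} \approx 0.74602$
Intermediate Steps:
$l{\left(E,x \right)} = 13 E$ ($l{\left(E,x \right)} = E 13 = 13 E$)
$\frac{293722}{387322 + l{\left(492,D \right)}} = \frac{293722}{387322 + 13 \cdot 492} = \frac{293722}{387322 + 6396} = \frac{293722}{393718} = 293722 \cdot \frac{1}{393718} = \frac{11297}{15143}$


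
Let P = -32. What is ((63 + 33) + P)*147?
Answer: 9408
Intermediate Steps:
((63 + 33) + P)*147 = ((63 + 33) - 32)*147 = (96 - 32)*147 = 64*147 = 9408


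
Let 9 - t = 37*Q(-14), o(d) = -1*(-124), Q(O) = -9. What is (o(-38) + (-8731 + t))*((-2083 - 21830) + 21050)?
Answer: 23662695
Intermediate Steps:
o(d) = 124
t = 342 (t = 9 - 37*(-9) = 9 - 1*(-333) = 9 + 333 = 342)
(o(-38) + (-8731 + t))*((-2083 - 21830) + 21050) = (124 + (-8731 + 342))*((-2083 - 21830) + 21050) = (124 - 8389)*(-23913 + 21050) = -8265*(-2863) = 23662695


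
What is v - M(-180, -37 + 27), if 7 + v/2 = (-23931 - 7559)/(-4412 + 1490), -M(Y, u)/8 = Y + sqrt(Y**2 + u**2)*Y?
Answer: -2092804/1461 - 72000*sqrt(13) ≈ -2.6103e+5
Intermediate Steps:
M(Y, u) = -8*Y - 8*Y*sqrt(Y**2 + u**2) (M(Y, u) = -8*(Y + sqrt(Y**2 + u**2)*Y) = -8*(Y + Y*sqrt(Y**2 + u**2)) = -8*Y - 8*Y*sqrt(Y**2 + u**2))
v = 11036/1461 (v = -14 + 2*((-23931 - 7559)/(-4412 + 1490)) = -14 + 2*(-31490/(-2922)) = -14 + 2*(-31490*(-1/2922)) = -14 + 2*(15745/1461) = -14 + 31490/1461 = 11036/1461 ≈ 7.5537)
v - M(-180, -37 + 27) = 11036/1461 - (-8)*(-180)*(1 + sqrt((-180)**2 + (-37 + 27)**2)) = 11036/1461 - (-8)*(-180)*(1 + sqrt(32400 + (-10)**2)) = 11036/1461 - (-8)*(-180)*(1 + sqrt(32400 + 100)) = 11036/1461 - (-8)*(-180)*(1 + sqrt(32500)) = 11036/1461 - (-8)*(-180)*(1 + 50*sqrt(13)) = 11036/1461 - (1440 + 72000*sqrt(13)) = 11036/1461 + (-1440 - 72000*sqrt(13)) = -2092804/1461 - 72000*sqrt(13)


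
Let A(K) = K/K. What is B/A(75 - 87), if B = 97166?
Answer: 97166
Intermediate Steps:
A(K) = 1
B/A(75 - 87) = 97166/1 = 97166*1 = 97166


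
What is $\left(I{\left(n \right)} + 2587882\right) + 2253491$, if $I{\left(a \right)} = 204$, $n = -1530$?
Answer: $4841577$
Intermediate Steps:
$\left(I{\left(n \right)} + 2587882\right) + 2253491 = \left(204 + 2587882\right) + 2253491 = 2588086 + 2253491 = 4841577$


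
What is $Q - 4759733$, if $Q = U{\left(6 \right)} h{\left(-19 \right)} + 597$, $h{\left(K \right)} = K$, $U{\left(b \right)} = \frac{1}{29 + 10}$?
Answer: $- \frac{185606323}{39} \approx -4.7591 \cdot 10^{6}$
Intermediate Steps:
$U{\left(b \right)} = \frac{1}{39}$
$Q = \frac{23264}{39}$ ($Q = \frac{1}{39} \left(-19\right) + 597 = - \frac{19}{39} + 597 = \frac{23264}{39} \approx 596.51$)
$Q - 4759733 = \frac{23264}{39} - 4759733 = - \frac{185606323}{39}$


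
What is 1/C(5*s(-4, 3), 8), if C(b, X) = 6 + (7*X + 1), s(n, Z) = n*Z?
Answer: 1/63 ≈ 0.015873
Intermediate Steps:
s(n, Z) = Z*n
C(b, X) = 7 + 7*X (C(b, X) = 6 + (1 + 7*X) = 7 + 7*X)
1/C(5*s(-4, 3), 8) = 1/(7 + 7*8) = 1/(7 + 56) = 1/63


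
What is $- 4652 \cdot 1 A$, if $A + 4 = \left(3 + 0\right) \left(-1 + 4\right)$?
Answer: $-23260$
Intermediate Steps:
$A = 5$ ($A = -4 + \left(3 + 0\right) \left(-1 + 4\right) = -4 + 3 \cdot 3 = -4 + 9 = 5$)
$- 4652 \cdot 1 A = - 4652 \cdot 1 \cdot 5 = \left(-4652\right) 5 = -23260$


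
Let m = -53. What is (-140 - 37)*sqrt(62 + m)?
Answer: -531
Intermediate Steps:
(-140 - 37)*sqrt(62 + m) = (-140 - 37)*sqrt(62 - 53) = -177*sqrt(9) = -177*3 = -531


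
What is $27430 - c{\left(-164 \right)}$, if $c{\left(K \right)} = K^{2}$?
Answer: $534$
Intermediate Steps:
$27430 - c{\left(-164 \right)} = 27430 - \left(-164\right)^{2} = 27430 - 26896 = 534$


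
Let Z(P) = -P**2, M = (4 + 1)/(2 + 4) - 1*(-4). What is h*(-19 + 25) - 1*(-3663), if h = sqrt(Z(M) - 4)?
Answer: 3663 + I*sqrt(985) ≈ 3663.0 + 31.385*I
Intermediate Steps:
M = 29/6 (M = 5/6 + 4 = 29/6 ≈ 4.8333)
h = I*sqrt(985)/6 (h = sqrt(-(29/6)**2 - 4) = sqrt(-1*841/36 - 4) = sqrt(-841/36 - 4) = sqrt(-985/36) = I*sqrt(985)/6 ≈ 5.2308*I)
h*(-19 + 25) - 1*(-3663) = (I*sqrt(985)/6)*(-19 + 25) - 1*(-3663) = (I*sqrt(985)/6)*6 + 3663 = I*sqrt(985) + 3663 = 3663 + I*sqrt(985)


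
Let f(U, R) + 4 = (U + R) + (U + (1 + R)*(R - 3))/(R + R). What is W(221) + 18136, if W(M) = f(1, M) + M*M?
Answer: 29748587/442 ≈ 67305.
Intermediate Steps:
f(U, R) = -4 + R + U + (U + (1 + R)*(-3 + R))/(2*R) (f(U, R) = -4 + ((U + R) + (U + (1 + R)*(R - 3))/(R + R)) = -4 + ((R + U) + (U + (1 + R)*(-3 + R))/((2*R))) = -4 + ((R + U) + (U + (1 + R)*(-3 + R))*(1/(2*R))) = -4 + ((R + U) + (U + (1 + R)*(-3 + R))/(2*R)) = -4 + (R + U + (U + (1 + R)*(-3 + R))/(2*R)) = -4 + R + U + (U + (1 + R)*(-3 + R))/(2*R))
W(M) = M² + (-2 + M*(-8 + 3*M))/(2*M) (W(M) = (-3 + 1 + M*(-10 + 2*1 + 3*M))/(2*M) + M*M = (-3 + 1 + M*(-10 + 2 + 3*M))/(2*M) + M² = (-3 + 1 + M*(-8 + 3*M))/(2*M) + M² = (-2 + M*(-8 + 3*M))/(2*M) + M² = M² + (-2 + M*(-8 + 3*M))/(2*M))
W(221) + 18136 = (-4 + 221² - 1/221 + (3/2)*221) + 18136 = (-4 + 48841 - 1*1/221 + 663/2) + 18136 = (-4 + 48841 - 1/221 + 663/2) + 18136 = 21732475/442 + 18136 = 29748587/442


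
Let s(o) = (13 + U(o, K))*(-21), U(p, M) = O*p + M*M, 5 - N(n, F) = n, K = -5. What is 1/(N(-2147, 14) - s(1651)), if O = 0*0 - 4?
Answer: -1/135734 ≈ -7.3674e-6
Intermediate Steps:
N(n, F) = 5 - n
O = -4 (O = 0 - 4 = -4)
U(p, M) = M² - 4*p (U(p, M) = -4*p + M*M = -4*p + M² = M² - 4*p)
s(o) = -798 + 84*o (s(o) = (13 + ((-5)² - 4*o))*(-21) = (13 + (25 - 4*o))*(-21) = (38 - 4*o)*(-21) = -798 + 84*o)
1/(N(-2147, 14) - s(1651)) = 1/((5 - 1*(-2147)) - (-798 + 84*1651)) = 1/((5 + 2147) - (-798 + 138684)) = 1/(2152 - 1*137886) = 1/(2152 - 137886) = 1/(-135734) = -1/135734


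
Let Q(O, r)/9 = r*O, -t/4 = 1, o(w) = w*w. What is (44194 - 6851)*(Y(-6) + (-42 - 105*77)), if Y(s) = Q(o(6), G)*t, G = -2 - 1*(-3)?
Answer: -351883089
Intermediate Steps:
o(w) = w²
t = -4 (t = -4*1 = -4)
G = 1 (G = -2 + 3 = 1)
Q(O, r) = 9*O*r (Q(O, r) = 9*(r*O) = 9*(O*r) = 9*O*r)
Y(s) = -1296 (Y(s) = (9*6²*1)*(-4) = (9*36*1)*(-4) = 324*(-4) = -1296)
(44194 - 6851)*(Y(-6) + (-42 - 105*77)) = (44194 - 6851)*(-1296 + (-42 - 105*77)) = 37343*(-1296 + (-42 - 8085)) = 37343*(-1296 - 8127) = 37343*(-9423) = -351883089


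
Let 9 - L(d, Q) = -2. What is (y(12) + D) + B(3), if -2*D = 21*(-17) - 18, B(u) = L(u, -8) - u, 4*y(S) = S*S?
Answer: 463/2 ≈ 231.50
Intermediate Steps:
L(d, Q) = 11 (L(d, Q) = 9 - 1*(-2) = 9 + 2 = 11)
y(S) = S**2/4 (y(S) = (S*S)/4 = S**2/4)
B(u) = 11 - u
D = 375/2 (D = -(21*(-17) - 18)/2 = -(-357 - 18)/2 = -1/2*(-375) = 375/2 ≈ 187.50)
(y(12) + D) + B(3) = ((1/4)*12**2 + 375/2) + (11 - 1*3) = ((1/4)*144 + 375/2) + (11 - 3) = (36 + 375/2) + 8 = 447/2 + 8 = 463/2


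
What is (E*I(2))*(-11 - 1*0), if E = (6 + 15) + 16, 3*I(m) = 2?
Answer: -814/3 ≈ -271.33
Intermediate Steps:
I(m) = ⅔ (I(m) = (⅓)*2 = ⅔)
E = 37 (E = 21 + 16 = 37)
(E*I(2))*(-11 - 1*0) = (37*(⅔))*(-11 - 1*0) = 74*(-11 + 0)/3 = (74/3)*(-11) = -814/3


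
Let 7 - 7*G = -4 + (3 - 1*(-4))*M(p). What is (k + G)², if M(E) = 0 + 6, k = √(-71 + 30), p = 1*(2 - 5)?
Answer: (31 - 7*I*√41)²/49 ≈ -21.388 - 56.713*I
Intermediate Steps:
p = -3 (p = 1*(-3) = -3)
k = I*√41 (k = √(-41) = I*√41 ≈ 6.4031*I)
M(E) = 6
G = -31/7 (G = 1 - (-4 + (3 - 1*(-4))*6)/7 = 1 - (-4 + (3 + 4)*6)/7 = 1 - (-4 + 7*6)/7 = 1 - (-4 + 42)/7 = 1 - ⅐*38 = 1 - 38/7 = -31/7 ≈ -4.4286)
(k + G)² = (I*√41 - 31/7)² = (-31/7 + I*√41)²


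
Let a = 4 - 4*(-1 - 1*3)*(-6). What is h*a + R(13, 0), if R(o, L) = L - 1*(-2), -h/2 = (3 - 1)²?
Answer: 738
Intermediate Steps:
h = -8 (h = -2*(3 - 1)² = -2*2² = -2*4 = -8)
R(o, L) = 2 + L (R(o, L) = L + 2 = 2 + L)
a = -92 (a = 4 - 4*(-1 - 3)*(-6) = 4 - 4*(-4)*(-6) = 4 + 16*(-6) = 4 - 96 = -92)
h*a + R(13, 0) = -8*(-92) + (2 + 0) = 736 + 2 = 738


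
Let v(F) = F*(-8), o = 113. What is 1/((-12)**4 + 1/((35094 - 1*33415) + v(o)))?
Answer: 775/16070401 ≈ 4.8225e-5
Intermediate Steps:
v(F) = -8*F
1/((-12)**4 + 1/((35094 - 1*33415) + v(o))) = 1/((-12)**4 + 1/((35094 - 1*33415) - 8*113)) = 1/(20736 + 1/((35094 - 33415) - 904)) = 1/(20736 + 1/(1679 - 904)) = 1/(20736 + 1/775) = 1/(16070401/775) = 775/16070401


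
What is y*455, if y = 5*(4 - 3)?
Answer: 2275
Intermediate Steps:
y = 5 (y = 5*1 = 5)
y*455 = 5*455 = 2275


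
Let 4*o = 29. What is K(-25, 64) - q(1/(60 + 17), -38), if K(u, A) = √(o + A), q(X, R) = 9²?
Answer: -81 + √285/2 ≈ -72.559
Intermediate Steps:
o = 29/4 (o = (¼)*29 = 29/4 ≈ 7.2500)
q(X, R) = 81
K(u, A) = √(29/4 + A)
K(-25, 64) - q(1/(60 + 17), -38) = √(29 + 4*64)/2 - 1*81 = √(29 + 256)/2 - 81 = √285/2 - 81 = -81 + √285/2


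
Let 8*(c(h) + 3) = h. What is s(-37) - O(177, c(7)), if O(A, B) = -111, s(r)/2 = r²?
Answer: 2849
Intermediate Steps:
c(h) = -3 + h/8
s(r) = 2*r²
s(-37) - O(177, c(7)) = 2*(-37)² - 1*(-111) = 2*1369 + 111 = 2738 + 111 = 2849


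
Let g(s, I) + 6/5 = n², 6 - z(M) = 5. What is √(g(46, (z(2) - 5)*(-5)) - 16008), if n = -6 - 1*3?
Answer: 3*I*√44245/5 ≈ 126.21*I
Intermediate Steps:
n = -9 (n = -6 - 3 = -9)
z(M) = 1 (z(M) = 6 - 1*5 = 6 - 5 = 1)
g(s, I) = 399/5 (g(s, I) = -6/5 + (-9)² = -6/5 + 81 = 399/5)
√(g(46, (z(2) - 5)*(-5)) - 16008) = √(399/5 - 16008) = √(-79641/5) = 3*I*√44245/5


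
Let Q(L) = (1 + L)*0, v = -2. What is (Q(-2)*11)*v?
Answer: 0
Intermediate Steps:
Q(L) = 0
(Q(-2)*11)*v = (0*11)*(-2) = 0*(-2) = 0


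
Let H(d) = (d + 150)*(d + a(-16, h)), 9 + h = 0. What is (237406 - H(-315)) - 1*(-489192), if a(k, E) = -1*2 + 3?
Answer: 674788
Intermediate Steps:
h = -9 (h = -9 + 0 = -9)
a(k, E) = 1 (a(k, E) = -2 + 3 = 1)
H(d) = (1 + d)*(150 + d) (H(d) = (d + 150)*(d + 1) = (150 + d)*(1 + d) = (1 + d)*(150 + d))
(237406 - H(-315)) - 1*(-489192) = (237406 - (150 + (-315)² + 151*(-315))) - 1*(-489192) = (237406 - (150 + 99225 - 47565)) + 489192 = (237406 - 1*51810) + 489192 = (237406 - 51810) + 489192 = 185596 + 489192 = 674788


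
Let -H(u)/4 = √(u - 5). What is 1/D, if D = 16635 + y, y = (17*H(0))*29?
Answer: 3327/59233429 + 1972*I*√5/296167145 ≈ 5.6168e-5 + 1.4889e-5*I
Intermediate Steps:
H(u) = -4*√(-5 + u) (H(u) = -4*√(u - 5) = -4*√(-5 + u))
y = -1972*I*√5 (y = (17*(-4*√(-5 + 0)))*29 = (17*(-4*I*√5))*29 = -68*I*√5*29 = -1972*I*√5 ≈ -4409.5*I)
D = 16635 - 1972*I*√5 ≈ 16635.0 - 4409.5*I
1/D = 1/(16635 - 1972*I*√5)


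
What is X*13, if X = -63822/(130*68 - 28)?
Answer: -414843/4406 ≈ -94.154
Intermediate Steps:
X = -31911/4406 (X = -63822/(8840 - 28) = -63822/8812 = -63822*1/8812 = -31911/4406 ≈ -7.2426)
X*13 = -31911/4406*13 = -414843/4406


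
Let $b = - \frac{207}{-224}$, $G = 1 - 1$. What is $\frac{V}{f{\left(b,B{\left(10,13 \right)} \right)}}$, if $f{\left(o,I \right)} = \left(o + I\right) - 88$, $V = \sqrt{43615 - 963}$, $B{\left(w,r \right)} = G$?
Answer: $- \frac{448 \sqrt{10663}}{19505} \approx -2.3718$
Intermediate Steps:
$G = 0$ ($G = 1 - 1 = 0$)
$B{\left(w,r \right)} = 0$
$V = 2 \sqrt{10663}$ ($V = \sqrt{42652} = 2 \sqrt{10663} \approx 206.52$)
$b = \frac{207}{224}$ ($b = \left(-207\right) \left(- \frac{1}{224}\right) = \frac{207}{224} \approx 0.92411$)
$f{\left(o,I \right)} = -88 + I + o$ ($f{\left(o,I \right)} = \left(I + o\right) - 88 = -88 + I + o$)
$\frac{V}{f{\left(b,B{\left(10,13 \right)} \right)}} = \frac{2 \sqrt{10663}}{-88 + 0 + \frac{207}{224}} = \frac{2 \sqrt{10663}}{- \frac{19505}{224}} = 2 \sqrt{10663} \left(- \frac{224}{19505}\right) = - \frac{448 \sqrt{10663}}{19505}$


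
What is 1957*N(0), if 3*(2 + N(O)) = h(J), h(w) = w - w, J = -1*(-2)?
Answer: -3914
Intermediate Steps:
J = 2
h(w) = 0
N(O) = -2 (N(O) = -2 + (1/3)*0 = -2 + 0 = -2)
1957*N(0) = 1957*(-2) = -3914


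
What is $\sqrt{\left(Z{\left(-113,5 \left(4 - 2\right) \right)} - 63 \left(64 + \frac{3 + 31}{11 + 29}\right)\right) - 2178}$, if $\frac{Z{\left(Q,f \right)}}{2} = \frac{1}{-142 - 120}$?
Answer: $\frac{i \sqrt{10748891255}}{1310} \approx 79.143 i$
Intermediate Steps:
$Z{\left(Q,f \right)} = - \frac{1}{131}$ ($Z{\left(Q,f \right)} = \frac{2}{-142 - 120} = \frac{2}{-262} = 2 \left(- \frac{1}{262}\right) = - \frac{1}{131}$)
$\sqrt{\left(Z{\left(-113,5 \left(4 - 2\right) \right)} - 63 \left(64 + \frac{3 + 31}{11 + 29}\right)\right) - 2178} = \sqrt{\left(- \frac{1}{131} - 63 \left(64 + \frac{3 + 31}{11 + 29}\right)\right) - 2178} = \sqrt{\left(- \frac{1}{131} - 63 \left(64 + \frac{34}{40}\right)\right) - 2178} = \sqrt{\left(- \frac{1}{131} - 63 \left(64 + 34 \cdot \frac{1}{40}\right)\right) - 2178} = \sqrt{\left(- \frac{1}{131} - 63 \left(64 + \frac{17}{20}\right)\right) - 2178} = \sqrt{\left(- \frac{1}{131} - 63 \cdot \frac{1297}{20}\right) - 2178} = \sqrt{\left(- \frac{1}{131} - \frac{81711}{20}\right) - 2178} = \sqrt{- \frac{10704161}{2620} - 2178} = \sqrt{- \frac{16410521}{2620}} = \frac{i \sqrt{10748891255}}{1310}$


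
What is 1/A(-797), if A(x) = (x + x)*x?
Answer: 1/1270418 ≈ 7.8714e-7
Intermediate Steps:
A(x) = 2*x² (A(x) = (2*x)*x = 2*x²)
1/A(-797) = 1/(2*(-797)²) = 1/(2*635209) = 1/1270418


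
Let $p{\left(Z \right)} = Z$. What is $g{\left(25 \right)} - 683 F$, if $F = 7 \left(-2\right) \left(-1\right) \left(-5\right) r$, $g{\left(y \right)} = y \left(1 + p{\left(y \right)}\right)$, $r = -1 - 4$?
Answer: $-238400$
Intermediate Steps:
$r = -5$ ($r = -1 - 4 = -5$)
$g{\left(y \right)} = y \left(1 + y\right)$
$F = 350$ ($F = 7 \left(-2\right) \left(-1\right) \left(-5\right) \left(-5\right) = - 14 \cdot 5 \left(-5\right) = \left(-14\right) \left(-25\right) = 350$)
$g{\left(25 \right)} - 683 F = 25 \left(1 + 25\right) - 239050 = 25 \cdot 26 - 239050 = 650 - 239050 = -238400$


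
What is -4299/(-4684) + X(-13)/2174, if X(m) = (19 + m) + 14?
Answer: 4719853/5091508 ≈ 0.92700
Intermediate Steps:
X(m) = 33 + m
-4299/(-4684) + X(-13)/2174 = -4299/(-4684) + (33 - 13)/2174 = -4299*(-1/4684) + 20*(1/2174) = 4299/4684 + 10/1087 = 4719853/5091508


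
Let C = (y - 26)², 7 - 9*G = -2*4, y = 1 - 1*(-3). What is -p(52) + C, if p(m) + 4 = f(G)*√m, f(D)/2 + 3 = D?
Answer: 488 + 16*√13/3 ≈ 507.23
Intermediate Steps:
y = 4 (y = 1 + 3 = 4)
G = 5/3 (G = 7/9 - (-2)*4/9 = 7/9 - ⅑*(-8) = 7/9 + 8/9 = 5/3 ≈ 1.6667)
f(D) = -6 + 2*D
C = 484 (C = (4 - 26)² = (-22)² = 484)
p(m) = -4 - 8*√m/3 (p(m) = -4 + (-6 + 2*(5/3))*√m = -4 + (-6 + 10/3)*√m = -4 - 8*√m/3)
-p(52) + C = -(-4 - 16*√13/3) + 484 = (4 + 16*√13/3) + 484 = 488 + 16*√13/3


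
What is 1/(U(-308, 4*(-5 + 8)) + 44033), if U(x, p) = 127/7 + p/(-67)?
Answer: 469/20659902 ≈ 2.2701e-5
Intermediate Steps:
U(x, p) = 127/7 - p/67 (U(x, p) = 127*(1/7) + p*(-1/67) = 127/7 - p/67)
1/(U(-308, 4*(-5 + 8)) + 44033) = 1/((127/7 - 4*(-5 + 8)/67) + 44033) = 1/((127/7 - 4*3/67) + 44033) = 1/((127/7 - 1/67*12) + 44033) = 1/((127/7 - 12/67) + 44033) = 1/(8425/469 + 44033) = 1/(20659902/469) = 469/20659902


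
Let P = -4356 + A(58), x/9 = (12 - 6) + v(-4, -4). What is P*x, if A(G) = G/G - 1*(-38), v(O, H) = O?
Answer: -77706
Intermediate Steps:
A(G) = 39 (A(G) = 1 + 38 = 39)
x = 18 (x = 9*((12 - 6) - 4) = 9*(6 - 4) = 9*2 = 18)
P = -4317 (P = -4356 + 39 = -4317)
P*x = -4317*18 = -77706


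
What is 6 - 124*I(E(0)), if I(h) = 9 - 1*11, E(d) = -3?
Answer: 254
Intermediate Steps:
I(h) = -2 (I(h) = 9 - 11 = -2)
6 - 124*I(E(0)) = 6 - 124*(-2) = 6 + 248 = 254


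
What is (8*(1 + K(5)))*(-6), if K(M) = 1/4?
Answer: -60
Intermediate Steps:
K(M) = 1/4
(8*(1 + K(5)))*(-6) = (8*(1 + 1/4))*(-6) = (8*(5/4))*(-6) = 10*(-6) = -60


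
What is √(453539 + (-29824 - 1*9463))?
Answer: 6*√11507 ≈ 643.62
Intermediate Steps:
√(453539 + (-29824 - 1*9463)) = √(453539 + (-29824 - 9463)) = √(453539 - 39287) = √414252 = 6*√11507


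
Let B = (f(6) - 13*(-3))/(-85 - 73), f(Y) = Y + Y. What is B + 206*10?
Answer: 325429/158 ≈ 2059.7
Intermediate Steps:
f(Y) = 2*Y
B = -51/158 (B = (2*6 - 13*(-3))/(-85 - 73) = (12 + 39)/(-158) = 51*(-1/158) = -51/158 ≈ -0.32278)
B + 206*10 = -51/158 + 206*10 = -51/158 + 2060 = 325429/158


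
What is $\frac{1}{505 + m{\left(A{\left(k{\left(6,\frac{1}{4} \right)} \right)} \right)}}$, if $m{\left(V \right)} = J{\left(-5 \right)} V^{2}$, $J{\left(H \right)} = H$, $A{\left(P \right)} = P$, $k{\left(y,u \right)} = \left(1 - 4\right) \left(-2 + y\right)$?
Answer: $- \frac{1}{215} \approx -0.0046512$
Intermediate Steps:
$k{\left(y,u \right)} = 6 - 3 y$ ($k{\left(y,u \right)} = - 3 \left(-2 + y\right) = 6 - 3 y$)
$m{\left(V \right)} = - 5 V^{2}$
$\frac{1}{505 + m{\left(A{\left(k{\left(6,\frac{1}{4} \right)} \right)} \right)}} = \frac{1}{505 - 5 \left(6 - 18\right)^{2}} = \frac{1}{505 - 5 \left(-12\right)^{2}} = \frac{1}{505 - 720} = \frac{1}{-215} = - \frac{1}{215}$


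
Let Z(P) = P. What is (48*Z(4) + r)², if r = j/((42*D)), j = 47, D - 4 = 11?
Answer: 14642694049/396900 ≈ 36893.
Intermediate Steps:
D = 15 (D = 4 + 11 = 15)
r = 47/630 (r = 47/((42*15)) = 47/630 ≈ 0.074603)
(48*Z(4) + r)² = (48*4 + 47/630)² = (192 + 47/630)² = (121007/630)² = 14642694049/396900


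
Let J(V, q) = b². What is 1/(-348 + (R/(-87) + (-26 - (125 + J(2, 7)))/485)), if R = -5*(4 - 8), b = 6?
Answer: -42195/14709829 ≈ -0.0028685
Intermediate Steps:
J(V, q) = 36 (J(V, q) = 6² = 36)
R = 20 (R = -5*(-4) = 20)
1/(-348 + (R/(-87) + (-26 - (125 + J(2, 7)))/485)) = 1/(-348 + (20/(-87) + (-26 - (125 + 36))/485)) = 1/(-348 + (20*(-1/87) + (-26 - 1*161)*(1/485))) = 1/(-348 + (-20/87 + (-26 - 161)*(1/485))) = 1/(-348 + (-20/87 - 187*1/485)) = 1/(-348 + (-20/87 - 187/485)) = 1/(-348 - 25969/42195) = 1/(-14709829/42195) = -42195/14709829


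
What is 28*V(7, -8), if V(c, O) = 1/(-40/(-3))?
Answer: 21/10 ≈ 2.1000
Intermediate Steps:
V(c, O) = 3/40 (V(c, O) = 1/(-40*(-⅓)) = 1/(40/3) = 1*(3/40) = 3/40)
28*V(7, -8) = 28*(3/40) = 21/10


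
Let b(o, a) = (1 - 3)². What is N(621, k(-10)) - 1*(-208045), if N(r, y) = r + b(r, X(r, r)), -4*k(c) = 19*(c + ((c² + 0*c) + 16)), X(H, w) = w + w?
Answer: 208670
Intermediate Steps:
X(H, w) = 2*w
k(c) = -76 - 19*c/4 - 19*c²/4 (k(c) = -19*(c + ((c² + 0*c) + 16))/4 = -19*(c + ((c² + 0) + 16))/4 = -19*(c + (c² + 16))/4 = -19*(c + (16 + c²))/4 = -19*(16 + c + c²)/4 = -(304 + 19*c + 19*c²)/4 = -76 - 19*c/4 - 19*c²/4)
b(o, a) = 4 (b(o, a) = (-2)² = 4)
N(r, y) = 4 + r (N(r, y) = r + 4 = 4 + r)
N(621, k(-10)) - 1*(-208045) = (4 + 621) - 1*(-208045) = 625 + 208045 = 208670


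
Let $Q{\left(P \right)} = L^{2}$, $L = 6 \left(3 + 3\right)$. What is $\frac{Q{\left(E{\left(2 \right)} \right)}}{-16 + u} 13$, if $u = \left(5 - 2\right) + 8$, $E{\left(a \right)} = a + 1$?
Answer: $- \frac{16848}{5} \approx -3369.6$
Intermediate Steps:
$E{\left(a \right)} = 1 + a$
$u = 11$ ($u = 3 + 8 = 11$)
$L = 36$ ($L = 6 \cdot 6 = 36$)
$Q{\left(P \right)} = 1296$ ($Q{\left(P \right)} = 36^{2} = 1296$)
$\frac{Q{\left(E{\left(2 \right)} \right)}}{-16 + u} 13 = \frac{1}{-16 + 11} \cdot 1296 \cdot 13 = \frac{1}{-5} \cdot 1296 \cdot 13 = \left(- \frac{1}{5}\right) 1296 \cdot 13 = \left(- \frac{1296}{5}\right) 13 = - \frac{16848}{5}$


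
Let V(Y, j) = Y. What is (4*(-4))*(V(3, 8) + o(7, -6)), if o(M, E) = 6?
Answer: -144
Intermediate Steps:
(4*(-4))*(V(3, 8) + o(7, -6)) = (4*(-4))*(3 + 6) = -16*9 = -144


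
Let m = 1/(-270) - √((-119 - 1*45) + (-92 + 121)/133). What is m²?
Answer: -1587980567/9695700 + I*√2897139/17955 ≈ -163.78 + 0.094798*I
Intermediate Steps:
m = -1/270 - I*√2897139/133 (m = -1/270 - √((-119 - 45) + 29*(1/133)) = -1/270 - √(-164 + 29/133) = -1/270 - √(-21783/133) = -1/270 - I*√2897139/133 ≈ -0.0037037 - 12.798*I)
m² = (-1/270 - I*√2897139/133)²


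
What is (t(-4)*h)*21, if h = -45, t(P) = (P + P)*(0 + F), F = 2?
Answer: 15120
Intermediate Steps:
t(P) = 4*P (t(P) = (P + P)*(0 + 2) = (2*P)*2 = 4*P)
(t(-4)*h)*21 = ((4*(-4))*(-45))*21 = -16*(-45)*21 = 720*21 = 15120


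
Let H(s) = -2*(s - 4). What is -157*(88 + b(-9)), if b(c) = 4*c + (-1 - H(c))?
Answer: -3925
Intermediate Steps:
H(s) = 8 - 2*s (H(s) = -2*(-4 + s) = 8 - 2*s)
b(c) = -9 + 6*c (b(c) = 4*c + (-1 - (8 - 2*c)) = 4*c + (-1 + (-8 + 2*c)) = 4*c + (-9 + 2*c) = -9 + 6*c)
-157*(88 + b(-9)) = -157*(88 + (-9 + 6*(-9))) = -157*(88 + (-9 - 54)) = -157*(88 - 63) = -157*25 = -3925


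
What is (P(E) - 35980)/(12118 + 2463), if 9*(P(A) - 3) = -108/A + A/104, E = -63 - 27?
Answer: -28062031/11373180 ≈ -2.4674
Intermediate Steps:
E = -90
P(A) = 3 - 12/A + A/936 (P(A) = 3 + (-108/A + A/104)/9 = 3 + (-12/A + A/936) = 3 - 12/A + A/936)
(P(E) - 35980)/(12118 + 2463) = ((3 - 12/(-90) + (1/936)*(-90)) - 35980)/(12118 + 2463) = ((3 - 12*(-1/90) - 5/52) - 35980)/14581 = ((3 + 2/15 - 5/52) - 35980)*(1/14581) = (2369/780 - 35980)*(1/14581) = -28062031/780*1/14581 = -28062031/11373180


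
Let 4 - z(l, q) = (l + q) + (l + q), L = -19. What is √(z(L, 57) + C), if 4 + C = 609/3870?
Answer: I*√126209730/1290 ≈ 8.7088*I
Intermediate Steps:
C = -4957/1290 (C = -4 + 609/3870 = -4 + 609*(1/3870) = -4 + 203/1290 = -4957/1290 ≈ -3.8426)
z(l, q) = 4 - 2*l - 2*q (z(l, q) = 4 - ((l + q) + (l + q)) = 4 - (2*l + 2*q) = 4 + (-2*l - 2*q) = 4 - 2*l - 2*q)
√(z(L, 57) + C) = √((4 - 2*(-19) - 2*57) - 4957/1290) = √((4 + 38 - 114) - 4957/1290) = √(-72 - 4957/1290) = √(-97837/1290) = I*√126209730/1290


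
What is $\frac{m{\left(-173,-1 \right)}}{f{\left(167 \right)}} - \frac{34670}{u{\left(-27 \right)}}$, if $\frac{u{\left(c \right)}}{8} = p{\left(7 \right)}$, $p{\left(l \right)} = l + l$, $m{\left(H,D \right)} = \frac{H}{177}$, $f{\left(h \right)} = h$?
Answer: $- \frac{512414953}{1655304} \approx -309.56$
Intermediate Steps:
$m{\left(H,D \right)} = \frac{H}{177}$ ($m{\left(H,D \right)} = H \frac{1}{177} = \frac{H}{177}$)
$p{\left(l \right)} = 2 l$
$u{\left(c \right)} = 112$ ($u{\left(c \right)} = 8 \cdot 2 \cdot 7 = 8 \cdot 14 = 112$)
$\frac{m{\left(-173,-1 \right)}}{f{\left(167 \right)}} - \frac{34670}{u{\left(-27 \right)}} = \frac{\frac{1}{177} \left(-173\right)}{167} - \frac{34670}{112} = \left(- \frac{173}{177}\right) \frac{1}{167} - \frac{17335}{56} = - \frac{173}{29559} - \frac{17335}{56} = - \frac{512414953}{1655304}$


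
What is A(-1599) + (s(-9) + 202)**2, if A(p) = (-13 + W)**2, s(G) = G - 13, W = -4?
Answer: 32689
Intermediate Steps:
s(G) = -13 + G
A(p) = 289 (A(p) = (-13 - 4)**2 = (-17)**2 = 289)
A(-1599) + (s(-9) + 202)**2 = 289 + ((-13 - 9) + 202)**2 = 289 + (-22 + 202)**2 = 289 + 180**2 = 289 + 32400 = 32689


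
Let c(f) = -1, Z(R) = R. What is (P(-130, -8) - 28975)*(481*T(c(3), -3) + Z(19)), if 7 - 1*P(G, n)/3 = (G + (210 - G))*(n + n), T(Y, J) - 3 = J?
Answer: -358606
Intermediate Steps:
T(Y, J) = 3 + J
P(G, n) = 21 - 1260*n (P(G, n) = 21 - 3*(G + (210 - G))*(n + n) = 21 - 630*2*n = 21 - 1260*n)
(P(-130, -8) - 28975)*(481*T(c(3), -3) + Z(19)) = ((21 - 1260*(-8)) - 28975)*(481*(3 - 3) + 19) = ((21 + 10080) - 28975)*(481*0 + 19) = (10101 - 28975)*(0 + 19) = -18874*19 = -358606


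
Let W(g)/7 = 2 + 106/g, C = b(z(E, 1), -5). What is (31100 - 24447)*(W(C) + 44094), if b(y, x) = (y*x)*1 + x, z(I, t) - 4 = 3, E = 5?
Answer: 5866542217/20 ≈ 2.9333e+8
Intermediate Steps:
z(I, t) = 7 (z(I, t) = 4 + 3 = 7)
b(y, x) = x + x*y (b(y, x) = (x*y)*1 + x = x*y + x = x + x*y)
C = -40 (C = -5*(1 + 7) = -5*8 = -40)
W(g) = 14 + 742/g (W(g) = 7*(2 + 106/g) = 14 + 742/g)
(31100 - 24447)*(W(C) + 44094) = (31100 - 24447)*((14 + 742/(-40)) + 44094) = 6653*((14 + 742*(-1/40)) + 44094) = 6653*((14 - 371/20) + 44094) = 6653*(-91/20 + 44094) = 6653*(881789/20) = 5866542217/20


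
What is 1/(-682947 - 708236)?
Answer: -1/1391183 ≈ -7.1881e-7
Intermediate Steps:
1/(-682947 - 708236) = 1/(-1391183) = -1/1391183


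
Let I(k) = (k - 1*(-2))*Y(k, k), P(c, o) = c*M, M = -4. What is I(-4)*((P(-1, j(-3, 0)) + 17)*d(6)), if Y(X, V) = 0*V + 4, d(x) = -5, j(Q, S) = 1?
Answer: 840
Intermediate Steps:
Y(X, V) = 4 (Y(X, V) = 0 + 4 = 4)
P(c, o) = -4*c (P(c, o) = c*(-4) = -4*c)
I(k) = 8 + 4*k (I(k) = (k - 1*(-2))*4 = (k + 2)*4 = (2 + k)*4 = 8 + 4*k)
I(-4)*((P(-1, j(-3, 0)) + 17)*d(6)) = (8 + 4*(-4))*((-4*(-1) + 17)*(-5)) = (8 - 16)*((4 + 17)*(-5)) = -168*(-5) = -8*(-105) = 840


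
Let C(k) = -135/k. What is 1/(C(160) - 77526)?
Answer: -32/2480859 ≈ -1.2899e-5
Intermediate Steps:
1/(C(160) - 77526) = 1/(-135/160 - 77526) = 1/(-135*1/160 - 77526) = 1/(-27/32 - 77526) = 1/(-2480859/32) = -32/2480859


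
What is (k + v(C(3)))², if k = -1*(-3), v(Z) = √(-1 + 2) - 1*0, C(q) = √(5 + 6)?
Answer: 16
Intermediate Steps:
C(q) = √11
v(Z) = 1 (v(Z) = √1 + 0 = 1 + 0 = 1)
k = 3
(k + v(C(3)))² = (3 + 1)² = 4² = 16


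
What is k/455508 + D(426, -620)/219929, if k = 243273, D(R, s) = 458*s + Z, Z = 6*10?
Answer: -1486586933/1964302332 ≈ -0.75680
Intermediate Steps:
Z = 60
D(R, s) = 60 + 458*s (D(R, s) = 458*s + 60 = 60 + 458*s)
k/455508 + D(426, -620)/219929 = 243273/455508 + (60 + 458*(-620))/219929 = 243273*(1/455508) + (60 - 283960)*(1/219929) = 81091/151836 - 283900*1/219929 = 81091/151836 - 16700/12937 = -1486586933/1964302332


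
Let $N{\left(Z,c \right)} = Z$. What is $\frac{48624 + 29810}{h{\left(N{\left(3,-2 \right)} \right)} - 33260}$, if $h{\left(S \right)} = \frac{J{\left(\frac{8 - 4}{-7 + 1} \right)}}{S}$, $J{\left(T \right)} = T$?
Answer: $- \frac{352953}{149671} \approx -2.3582$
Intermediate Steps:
$h{\left(S \right)} = - \frac{2}{3 S}$ ($h{\left(S \right)} = \frac{\left(8 - 4\right) \frac{1}{-7 + 1}}{S} = \frac{4 \frac{1}{-6}}{S} = \frac{4 \left(- \frac{1}{6}\right)}{S} = - \frac{2}{3 S}$)
$\frac{48624 + 29810}{h{\left(N{\left(3,-2 \right)} \right)} - 33260} = \frac{48624 + 29810}{- \frac{2}{3 \cdot 3} - 33260} = \frac{78434}{\left(- \frac{2}{3}\right) \frac{1}{3} - 33260} = \frac{78434}{- \frac{2}{9} - 33260} = \frac{78434}{- \frac{299342}{9}} = 78434 \left(- \frac{9}{299342}\right) = - \frac{352953}{149671}$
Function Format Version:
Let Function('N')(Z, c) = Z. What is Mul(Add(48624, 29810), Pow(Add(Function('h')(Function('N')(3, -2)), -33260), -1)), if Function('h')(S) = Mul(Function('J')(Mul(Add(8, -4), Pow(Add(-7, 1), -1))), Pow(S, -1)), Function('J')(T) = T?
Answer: Rational(-352953, 149671) ≈ -2.3582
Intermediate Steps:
Function('h')(S) = Mul(Rational(-2, 3), Pow(S, -1)) (Function('h')(S) = Mul(Mul(Add(8, -4), Pow(Add(-7, 1), -1)), Pow(S, -1)) = Mul(Mul(4, Pow(-6, -1)), Pow(S, -1)) = Mul(Mul(4, Rational(-1, 6)), Pow(S, -1)) = Mul(Rational(-2, 3), Pow(S, -1)))
Mul(Add(48624, 29810), Pow(Add(Function('h')(Function('N')(3, -2)), -33260), -1)) = Mul(Add(48624, 29810), Pow(Add(Mul(Rational(-2, 3), Pow(3, -1)), -33260), -1)) = Mul(78434, Pow(Add(Mul(Rational(-2, 3), Rational(1, 3)), -33260), -1)) = Mul(78434, Pow(Add(Rational(-2, 9), -33260), -1)) = Mul(78434, Pow(Rational(-299342, 9), -1)) = Mul(78434, Rational(-9, 299342)) = Rational(-352953, 149671)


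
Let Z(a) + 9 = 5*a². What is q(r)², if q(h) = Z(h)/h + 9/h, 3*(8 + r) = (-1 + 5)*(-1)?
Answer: 19600/9 ≈ 2177.8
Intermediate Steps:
r = -28/3 (r = -8 + ((-1 + 5)*(-1))/3 = -8 + (4*(-1))/3 = -8 + (⅓)*(-4) = -8 - 4/3 = -28/3 ≈ -9.3333)
Z(a) = -9 + 5*a²
q(h) = 9/h + (-9 + 5*h²)/h (q(h) = (-9 + 5*h²)/h + 9/h = 9/h + (-9 + 5*h²)/h)
q(r)² = (5*(-28/3))² = (-140/3)² = 19600/9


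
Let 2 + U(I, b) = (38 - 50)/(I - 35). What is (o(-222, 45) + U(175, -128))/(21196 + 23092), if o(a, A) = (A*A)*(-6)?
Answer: -425323/1550080 ≈ -0.27439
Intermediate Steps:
U(I, b) = -2 - 12/(-35 + I) (U(I, b) = -2 + (38 - 50)/(I - 35) = -2 - 12/(-35 + I))
o(a, A) = -6*A² (o(a, A) = A²*(-6) = -6*A²)
(o(-222, 45) + U(175, -128))/(21196 + 23092) = (-6*45² + 2*(29 - 1*175)/(-35 + 175))/(21196 + 23092) = (-6*2025 + 2*(29 - 175)/140)/44288 = (-12150 + 2*(1/140)*(-146))*(1/44288) = (-12150 - 73/35)*(1/44288) = -425323/35*1/44288 = -425323/1550080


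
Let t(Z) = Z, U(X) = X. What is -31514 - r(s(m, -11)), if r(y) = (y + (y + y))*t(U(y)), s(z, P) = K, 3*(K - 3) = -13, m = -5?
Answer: -94558/3 ≈ -31519.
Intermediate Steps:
K = -4/3 (K = 3 + (⅓)*(-13) = 3 - 13/3 = -4/3 ≈ -1.3333)
s(z, P) = -4/3
r(y) = 3*y² (r(y) = (y + (y + y))*y = (y + 2*y)*y = (3*y)*y = 3*y²)
-31514 - r(s(m, -11)) = -31514 - 3*(-4/3)² = -31514 - 3*16/9 = -31514 - 1*16/3 = -31514 - 16/3 = -94558/3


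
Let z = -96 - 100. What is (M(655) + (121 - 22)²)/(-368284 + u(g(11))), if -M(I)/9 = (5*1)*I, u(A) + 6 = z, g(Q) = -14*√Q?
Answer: 9837/184243 ≈ 0.053391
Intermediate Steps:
z = -196
u(A) = -202 (u(A) = -6 - 196 = -202)
M(I) = -45*I (M(I) = -9*5*1*I = -45*I)
(M(655) + (121 - 22)²)/(-368284 + u(g(11))) = (-45*655 + (121 - 22)²)/(-368284 - 202) = (-29475 + 99²)/(-368486) = (-29475 + 9801)*(-1/368486) = -19674*(-1/368486) = 9837/184243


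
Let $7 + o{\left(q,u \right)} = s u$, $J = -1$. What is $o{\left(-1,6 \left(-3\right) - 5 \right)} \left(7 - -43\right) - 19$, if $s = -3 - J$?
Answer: $1931$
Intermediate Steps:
$s = -2$ ($s = -3 - -1 = -3 + 1 = -2$)
$o{\left(q,u \right)} = -7 - 2 u$
$o{\left(-1,6 \left(-3\right) - 5 \right)} \left(7 - -43\right) - 19 = \left(-7 - 2 \left(6 \left(-3\right) - 5\right)\right) \left(7 - -43\right) - 19 = \left(-7 - 2 \left(-18 - 5\right)\right) \left(7 + 43\right) - 19 = \left(-7 - -46\right) 50 - 19 = \left(-7 + 46\right) 50 - 19 = 39 \cdot 50 - 19 = 1950 - 19 = 1931$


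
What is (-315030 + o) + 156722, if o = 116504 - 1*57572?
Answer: -99376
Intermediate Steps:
o = 58932 (o = 116504 - 57572 = 58932)
(-315030 + o) + 156722 = (-315030 + 58932) + 156722 = -256098 + 156722 = -99376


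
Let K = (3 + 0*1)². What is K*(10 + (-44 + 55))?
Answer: 189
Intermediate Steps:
K = 9 (K = (3 + 0)² = 3² = 9)
K*(10 + (-44 + 55)) = 9*(10 + (-44 + 55)) = 9*(10 + 11) = 9*21 = 189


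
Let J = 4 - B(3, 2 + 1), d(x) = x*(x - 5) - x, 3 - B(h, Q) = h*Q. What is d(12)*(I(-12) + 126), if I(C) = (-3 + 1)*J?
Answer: 7632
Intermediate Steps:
B(h, Q) = 3 - Q*h (B(h, Q) = 3 - h*Q = 3 - Q*h)
d(x) = -x + x*(-5 + x) (d(x) = x*(-5 + x) - x = -x + x*(-5 + x))
J = 10 (J = 4 - (3 - 1*(2 + 1)*3) = 4 - (3 - 1*3*3) = 4 - (3 - 9) = 4 - 1*(-6) = 4 + 6 = 10)
I(C) = -20 (I(C) = (-3 + 1)*10 = -2*10 = -20)
d(12)*(I(-12) + 126) = (12*(-6 + 12))*(-20 + 126) = (12*6)*106 = 72*106 = 7632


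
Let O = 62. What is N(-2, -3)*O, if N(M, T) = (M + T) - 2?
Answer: -434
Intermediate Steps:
N(M, T) = -2 + M + T
N(-2, -3)*O = (-2 - 2 - 3)*62 = -7*62 = -434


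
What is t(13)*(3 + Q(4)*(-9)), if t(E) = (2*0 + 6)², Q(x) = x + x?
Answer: -2484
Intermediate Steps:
Q(x) = 2*x
t(E) = 36 (t(E) = (0 + 6)² = 6² = 36)
t(13)*(3 + Q(4)*(-9)) = 36*(3 + (2*4)*(-9)) = 36*(3 + 8*(-9)) = 36*(3 - 72) = 36*(-69) = -2484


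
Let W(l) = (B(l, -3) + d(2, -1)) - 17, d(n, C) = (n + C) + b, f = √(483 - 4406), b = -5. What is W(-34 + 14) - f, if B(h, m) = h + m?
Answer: -44 - I*√3923 ≈ -44.0 - 62.634*I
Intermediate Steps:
f = I*√3923 (f = √(-3923) = I*√3923 ≈ 62.634*I)
d(n, C) = -5 + C + n (d(n, C) = (n + C) - 5 = (C + n) - 5 = -5 + C + n)
W(l) = -24 + l (W(l) = ((l - 3) + (-5 - 1 + 2)) - 17 = ((-3 + l) - 4) - 17 = (-7 + l) - 17 = -24 + l)
W(-34 + 14) - f = (-24 + (-34 + 14)) - I*√3923 = (-24 - 20) - I*√3923 = -44 - I*√3923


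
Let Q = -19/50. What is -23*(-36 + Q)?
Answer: 41837/50 ≈ 836.74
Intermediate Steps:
Q = -19/50 (Q = -19*1/50 = -19/50 ≈ -0.38000)
-23*(-36 + Q) = -23*(-36 - 19/50) = -23*(-1819/50) = 41837/50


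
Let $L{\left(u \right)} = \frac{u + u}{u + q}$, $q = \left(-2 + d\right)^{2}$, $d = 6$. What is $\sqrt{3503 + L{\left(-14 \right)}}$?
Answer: $\sqrt{3489} \approx 59.068$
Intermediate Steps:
$q = 16$ ($q = \left(-2 + 6\right)^{2} = 4^{2} = 16$)
$L{\left(u \right)} = \frac{2 u}{16 + u}$ ($L{\left(u \right)} = \frac{u + u}{u + 16} = \frac{2 u}{16 + u}$)
$\sqrt{3503 + L{\left(-14 \right)}} = \sqrt{3503 + 2 \left(-14\right) \frac{1}{16 - 14}} = \sqrt{3503 + 2 \left(-14\right) \frac{1}{2}} = \sqrt{3503 - 14} = \sqrt{3489}$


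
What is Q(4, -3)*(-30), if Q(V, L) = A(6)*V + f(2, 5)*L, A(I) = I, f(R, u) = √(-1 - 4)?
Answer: -720 + 90*I*√5 ≈ -720.0 + 201.25*I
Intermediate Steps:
f(R, u) = I*√5 (f(R, u) = √(-5) = I*√5)
Q(V, L) = 6*V + I*L*√5 (Q(V, L) = 6*V + (I*√5)*L = 6*V + I*L*√5)
Q(4, -3)*(-30) = (6*4 + I*(-3)*√5)*(-30) = (24 - 3*I*√5)*(-30) = -720 + 90*I*√5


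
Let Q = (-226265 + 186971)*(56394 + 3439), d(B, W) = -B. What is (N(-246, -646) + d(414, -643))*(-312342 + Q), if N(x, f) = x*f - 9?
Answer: -372678893942292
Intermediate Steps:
Q = -2351077902 (Q = -39294*59833 = -2351077902)
N(x, f) = -9 + f*x (N(x, f) = f*x - 9 = -9 + f*x)
(N(-246, -646) + d(414, -643))*(-312342 + Q) = ((-9 - 646*(-246)) - 1*414)*(-312342 - 2351077902) = ((-9 + 158916) - 414)*(-2351390244) = (158907 - 414)*(-2351390244) = 158493*(-2351390244) = -372678893942292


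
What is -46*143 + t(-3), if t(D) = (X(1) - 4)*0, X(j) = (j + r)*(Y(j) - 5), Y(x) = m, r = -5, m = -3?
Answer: -6578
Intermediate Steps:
Y(x) = -3
X(j) = 40 - 8*j (X(j) = (j - 5)*(-3 - 5) = (-5 + j)*(-8) = 40 - 8*j)
t(D) = 0 (t(D) = ((40 - 8*1) - 4)*0 = ((40 - 8) - 4)*0 = (32 - 4)*0 = 28*0 = 0)
-46*143 + t(-3) = -46*143 + 0 = -6578 + 0 = -6578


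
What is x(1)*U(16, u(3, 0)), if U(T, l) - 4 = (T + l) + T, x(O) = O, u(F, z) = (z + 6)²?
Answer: 72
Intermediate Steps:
u(F, z) = (6 + z)²
U(T, l) = 4 + l + 2*T (U(T, l) = 4 + ((T + l) + T) = 4 + (l + 2*T) = 4 + l + 2*T)
x(1)*U(16, u(3, 0)) = 1*(4 + (6 + 0)² + 2*16) = 1*(4 + 6² + 32) = 1*(4 + 36 + 32) = 1*72 = 72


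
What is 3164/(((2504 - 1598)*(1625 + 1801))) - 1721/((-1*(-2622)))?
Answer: -444467689/678214386 ≈ -0.65535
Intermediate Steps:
3164/(((2504 - 1598)*(1625 + 1801))) - 1721/((-1*(-2622))) = 3164/((906*3426)) - 1721/2622 = 3164/3103956 - 1721*1/2622 = 3164*(1/3103956) - 1721/2622 = 791/775989 - 1721/2622 = -444467689/678214386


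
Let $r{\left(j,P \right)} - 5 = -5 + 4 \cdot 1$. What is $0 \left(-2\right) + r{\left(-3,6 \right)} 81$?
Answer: $324$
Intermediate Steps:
$r{\left(j,P \right)} = 4$ ($r{\left(j,P \right)} = 5 + \left(-5 + 4 \cdot 1\right) = 5 + \left(-5 + 4\right) = 5 - 1 = 4$)
$0 \left(-2\right) + r{\left(-3,6 \right)} 81 = 0 \left(-2\right) + 4 \cdot 81 = 0 + 324 = 324$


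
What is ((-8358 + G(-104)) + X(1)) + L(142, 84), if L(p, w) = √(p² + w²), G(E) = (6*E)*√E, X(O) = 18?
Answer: -8340 + 2*√6805 - 1248*I*√26 ≈ -8175.0 - 6363.6*I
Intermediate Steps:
G(E) = 6*E^(3/2)
((-8358 + G(-104)) + X(1)) + L(142, 84) = ((-8358 + 6*(-104)^(3/2)) + 18) + √(142² + 84²) = ((-8358 + 6*(-208*I*√26)) + 18) + √(20164 + 7056) = ((-8358 - 1248*I*√26) + 18) + √27220 = (-8340 - 1248*I*√26) + 2*√6805 = -8340 + 2*√6805 - 1248*I*√26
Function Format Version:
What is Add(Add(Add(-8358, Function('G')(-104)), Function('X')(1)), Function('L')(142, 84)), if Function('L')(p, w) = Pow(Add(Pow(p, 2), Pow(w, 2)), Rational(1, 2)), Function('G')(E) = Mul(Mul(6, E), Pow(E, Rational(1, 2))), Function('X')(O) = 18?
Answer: Add(-8340, Mul(2, Pow(6805, Rational(1, 2))), Mul(-1248, I, Pow(26, Rational(1, 2)))) ≈ Add(-8175.0, Mul(-6363.6, I))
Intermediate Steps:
Function('G')(E) = Mul(6, Pow(E, Rational(3, 2)))
Add(Add(Add(-8358, Function('G')(-104)), Function('X')(1)), Function('L')(142, 84)) = Add(Add(Add(-8358, Mul(6, Pow(-104, Rational(3, 2)))), 18), Pow(Add(Pow(142, 2), Pow(84, 2)), Rational(1, 2))) = Add(Add(Add(-8358, Mul(6, Mul(-208, I, Pow(26, Rational(1, 2))))), 18), Pow(Add(20164, 7056), Rational(1, 2))) = Add(Add(Add(-8358, Mul(-1248, I, Pow(26, Rational(1, 2)))), 18), Pow(27220, Rational(1, 2))) = Add(Add(-8340, Mul(-1248, I, Pow(26, Rational(1, 2)))), Mul(2, Pow(6805, Rational(1, 2)))) = Add(-8340, Mul(2, Pow(6805, Rational(1, 2))), Mul(-1248, I, Pow(26, Rational(1, 2))))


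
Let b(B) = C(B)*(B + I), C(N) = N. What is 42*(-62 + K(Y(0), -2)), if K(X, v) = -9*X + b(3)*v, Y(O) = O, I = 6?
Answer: -4872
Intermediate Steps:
b(B) = B*(6 + B) (b(B) = B*(B + 6) = B*(6 + B))
K(X, v) = -9*X + 27*v (K(X, v) = -9*X + (3*(6 + 3))*v = -9*X + (3*9)*v = -9*X + 27*v)
42*(-62 + K(Y(0), -2)) = 42*(-62 + (-9*0 + 27*(-2))) = 42*(-62 + (0 - 54)) = 42*(-62 - 54) = 42*(-116) = -4872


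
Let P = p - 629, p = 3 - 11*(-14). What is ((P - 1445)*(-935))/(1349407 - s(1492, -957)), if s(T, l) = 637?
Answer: 119493/89918 ≈ 1.3289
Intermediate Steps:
p = 157 (p = 3 + 154 = 157)
P = -472 (P = 157 - 629 = -472)
((P - 1445)*(-935))/(1349407 - s(1492, -957)) = ((-472 - 1445)*(-935))/(1349407 - 1*637) = (-1917*(-935))/(1349407 - 637) = 1792395/1348770 = 1792395*(1/1348770) = 119493/89918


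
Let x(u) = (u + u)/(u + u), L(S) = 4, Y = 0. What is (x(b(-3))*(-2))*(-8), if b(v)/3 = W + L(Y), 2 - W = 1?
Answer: 16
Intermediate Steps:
W = 1 (W = 2 - 1*1 = 2 - 1 = 1)
b(v) = 15 (b(v) = 3*(1 + 4) = 3*5 = 15)
x(u) = 1 (x(u) = (2*u)/((2*u)) = (2*u)*(1/(2*u)) = 1)
(x(b(-3))*(-2))*(-8) = (1*(-2))*(-8) = -2*(-8) = 16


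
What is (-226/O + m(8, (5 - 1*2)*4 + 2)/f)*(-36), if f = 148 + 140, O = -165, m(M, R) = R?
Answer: -11233/220 ≈ -51.059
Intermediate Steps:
f = 288
(-226/O + m(8, (5 - 1*2)*4 + 2)/f)*(-36) = (-226/(-165) + ((5 - 1*2)*4 + 2)/288)*(-36) = (-226*(-1/165) + ((5 - 2)*4 + 2)*(1/288))*(-36) = (226/165 + (3*4 + 2)*(1/288))*(-36) = (226/165 + (12 + 2)*(1/288))*(-36) = (226/165 + 14*(1/288))*(-36) = (226/165 + 7/144)*(-36) = (11233/7920)*(-36) = -11233/220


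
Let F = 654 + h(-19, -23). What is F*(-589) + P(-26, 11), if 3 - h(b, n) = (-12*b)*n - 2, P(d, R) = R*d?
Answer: -3477153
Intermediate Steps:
h(b, n) = 5 + 12*b*n (h(b, n) = 3 - ((-12*b)*n - 2) = 3 - (-12*b*n - 2) = 3 - (-2 - 12*b*n) = 3 + (2 + 12*b*n) = 5 + 12*b*n)
F = 5903 (F = 654 + (5 + 12*(-19)*(-23)) = 654 + (5 + 5244) = 654 + 5249 = 5903)
F*(-589) + P(-26, 11) = 5903*(-589) + 11*(-26) = -3476867 - 286 = -3477153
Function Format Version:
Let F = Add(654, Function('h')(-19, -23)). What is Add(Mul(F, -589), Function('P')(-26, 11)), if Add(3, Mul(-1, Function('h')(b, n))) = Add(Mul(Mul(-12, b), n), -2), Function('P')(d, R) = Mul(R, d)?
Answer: -3477153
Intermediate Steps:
Function('h')(b, n) = Add(5, Mul(12, b, n)) (Function('h')(b, n) = Add(3, Mul(-1, Add(Mul(Mul(-12, b), n), -2))) = Add(3, Mul(-1, Add(Mul(-12, b, n), -2))) = Add(3, Mul(-1, Add(-2, Mul(-12, b, n)))) = Add(3, Add(2, Mul(12, b, n))) = Add(5, Mul(12, b, n)))
F = 5903 (F = Add(654, Add(5, Mul(12, -19, -23))) = Add(654, Add(5, 5244)) = Add(654, 5249) = 5903)
Add(Mul(F, -589), Function('P')(-26, 11)) = Add(Mul(5903, -589), Mul(11, -26)) = Add(-3476867, -286) = -3477153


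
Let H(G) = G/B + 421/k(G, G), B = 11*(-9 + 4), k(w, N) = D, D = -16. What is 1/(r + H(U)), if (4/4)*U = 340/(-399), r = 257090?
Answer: 70224/18052041479 ≈ 3.8901e-6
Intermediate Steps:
k(w, N) = -16
U = -340/399 (U = 340/(-399) = 340*(-1/399) = -340/399 ≈ -0.85213)
B = -55 (B = 11*(-5) = -55)
H(G) = -421/16 - G/55 (H(G) = G/(-55) + 421/(-16) = G*(-1/55) + 421*(-1/16) = -G/55 - 421/16 = -421/16 - G/55)
1/(r + H(U)) = 1/(257090 + (-421/16 - 1/55*(-340/399))) = 1/(257090 + (-421/16 + 68/4389)) = 1/(257090 - 1846681/70224) = 1/(18052041479/70224) = 70224/18052041479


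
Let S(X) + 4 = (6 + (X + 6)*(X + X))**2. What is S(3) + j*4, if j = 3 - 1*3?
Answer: 3596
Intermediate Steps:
j = 0 (j = 3 - 3 = 0)
S(X) = -4 + (6 + 2*X*(6 + X))**2 (S(X) = -4 + (6 + (X + 6)*(X + X))**2 = -4 + (6 + (6 + X)*(2*X))**2 = -4 + (6 + 2*X*(6 + X))**2)
S(3) + j*4 = (-4 + 4*(3 + 3**2 + 6*3)**2) + 0*4 = (-4 + 4*(3 + 9 + 18)**2) + 0 = (-4 + 4*30**2) + 0 = (-4 + 4*900) + 0 = (-4 + 3600) + 0 = 3596 + 0 = 3596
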